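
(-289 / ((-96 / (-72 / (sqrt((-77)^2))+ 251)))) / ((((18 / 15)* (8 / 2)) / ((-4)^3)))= -10037.33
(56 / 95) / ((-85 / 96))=-5376 / 8075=-0.67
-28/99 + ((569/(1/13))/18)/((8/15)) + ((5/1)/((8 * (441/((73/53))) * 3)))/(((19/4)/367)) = 180615605693/234477936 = 770.29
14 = 14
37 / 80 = 0.46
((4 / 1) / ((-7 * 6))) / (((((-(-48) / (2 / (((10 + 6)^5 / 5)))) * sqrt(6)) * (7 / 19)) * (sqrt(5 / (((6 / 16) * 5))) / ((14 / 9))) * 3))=-95 / 14269022208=-0.00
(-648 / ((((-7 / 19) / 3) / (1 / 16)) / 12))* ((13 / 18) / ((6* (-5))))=-6669 / 70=-95.27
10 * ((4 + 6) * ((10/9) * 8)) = 8000/9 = 888.89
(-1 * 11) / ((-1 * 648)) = 11 / 648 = 0.02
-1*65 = -65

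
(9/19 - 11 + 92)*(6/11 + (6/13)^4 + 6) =3205363104/5969249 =536.98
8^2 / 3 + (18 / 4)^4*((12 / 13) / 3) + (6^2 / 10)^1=117863 / 780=151.11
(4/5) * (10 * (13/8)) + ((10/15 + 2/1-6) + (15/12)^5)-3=29855/3072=9.72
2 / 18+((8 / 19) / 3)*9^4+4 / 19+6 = 158545 / 171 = 927.16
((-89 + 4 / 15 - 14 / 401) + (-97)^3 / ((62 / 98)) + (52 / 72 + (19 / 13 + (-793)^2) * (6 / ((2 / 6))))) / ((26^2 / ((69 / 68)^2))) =75989821040030023 / 5051425358720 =15043.24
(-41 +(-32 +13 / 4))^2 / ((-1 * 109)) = -77841 / 1744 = -44.63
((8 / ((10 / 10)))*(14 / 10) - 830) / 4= -204.70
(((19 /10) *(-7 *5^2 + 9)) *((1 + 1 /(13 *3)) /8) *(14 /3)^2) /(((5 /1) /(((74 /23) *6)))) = -45745616 /13455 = -3399.90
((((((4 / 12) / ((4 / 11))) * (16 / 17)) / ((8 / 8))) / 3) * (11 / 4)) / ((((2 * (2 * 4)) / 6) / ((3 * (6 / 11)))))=0.49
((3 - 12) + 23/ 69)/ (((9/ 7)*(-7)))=26/ 27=0.96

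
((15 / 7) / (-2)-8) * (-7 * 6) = 381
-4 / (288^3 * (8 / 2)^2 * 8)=-1 / 764411904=-0.00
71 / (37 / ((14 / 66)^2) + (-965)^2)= 3479 / 45670318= 0.00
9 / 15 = 3 / 5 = 0.60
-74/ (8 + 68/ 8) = -4.48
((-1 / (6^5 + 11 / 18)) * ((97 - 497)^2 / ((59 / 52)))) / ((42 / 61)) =-26.34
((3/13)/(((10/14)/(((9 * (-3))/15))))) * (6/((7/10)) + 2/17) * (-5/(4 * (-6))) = -4653/4420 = -1.05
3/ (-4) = -3/ 4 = -0.75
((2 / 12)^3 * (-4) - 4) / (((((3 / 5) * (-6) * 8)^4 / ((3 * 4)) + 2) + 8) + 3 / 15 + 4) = -135625 / 1935396882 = -0.00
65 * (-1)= -65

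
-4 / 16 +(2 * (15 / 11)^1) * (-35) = -4211 / 44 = -95.70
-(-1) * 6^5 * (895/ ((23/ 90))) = 626356800/ 23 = 27232904.35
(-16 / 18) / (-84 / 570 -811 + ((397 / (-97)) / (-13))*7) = 479180 / 436083273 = 0.00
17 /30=0.57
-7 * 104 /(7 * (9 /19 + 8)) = -1976 /161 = -12.27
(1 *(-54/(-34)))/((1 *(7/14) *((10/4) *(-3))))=-36/85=-0.42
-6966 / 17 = -409.76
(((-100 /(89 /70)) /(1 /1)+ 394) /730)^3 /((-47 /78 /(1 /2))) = -0.07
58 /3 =19.33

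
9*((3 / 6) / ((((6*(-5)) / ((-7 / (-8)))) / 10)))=-21 / 16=-1.31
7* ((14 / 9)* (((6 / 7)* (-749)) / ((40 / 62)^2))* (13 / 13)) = -5038523 / 300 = -16795.08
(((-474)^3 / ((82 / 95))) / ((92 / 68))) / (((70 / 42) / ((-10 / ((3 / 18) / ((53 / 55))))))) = 32816021084208 / 10373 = 3163599834.59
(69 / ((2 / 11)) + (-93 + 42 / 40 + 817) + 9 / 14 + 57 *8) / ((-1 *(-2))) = 780.60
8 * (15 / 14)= 8.57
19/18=1.06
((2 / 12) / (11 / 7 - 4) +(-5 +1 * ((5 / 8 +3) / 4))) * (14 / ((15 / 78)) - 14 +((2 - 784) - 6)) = 12383639 / 4080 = 3035.21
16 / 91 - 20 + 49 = 29.18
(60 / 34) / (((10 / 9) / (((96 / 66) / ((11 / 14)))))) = 6048 / 2057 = 2.94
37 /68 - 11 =-711 /68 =-10.46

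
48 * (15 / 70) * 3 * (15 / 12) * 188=50760 / 7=7251.43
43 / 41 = 1.05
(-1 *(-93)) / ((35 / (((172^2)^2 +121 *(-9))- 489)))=81394667454 / 35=2325561927.26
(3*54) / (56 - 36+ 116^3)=81 / 780458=0.00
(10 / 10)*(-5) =-5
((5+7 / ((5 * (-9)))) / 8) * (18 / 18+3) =109 / 45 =2.42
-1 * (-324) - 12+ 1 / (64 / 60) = 5007 / 16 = 312.94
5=5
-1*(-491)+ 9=500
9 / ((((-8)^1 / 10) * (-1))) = 45 / 4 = 11.25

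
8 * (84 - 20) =512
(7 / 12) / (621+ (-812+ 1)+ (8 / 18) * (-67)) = -21 / 7912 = -0.00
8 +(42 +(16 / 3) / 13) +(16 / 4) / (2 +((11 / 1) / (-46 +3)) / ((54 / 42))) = 1430674 / 27183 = 52.63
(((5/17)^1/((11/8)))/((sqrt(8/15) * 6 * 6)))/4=5 * sqrt(30)/13464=0.00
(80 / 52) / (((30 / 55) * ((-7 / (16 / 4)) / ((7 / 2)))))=-5.64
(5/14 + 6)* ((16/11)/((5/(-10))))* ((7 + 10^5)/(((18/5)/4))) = -1424099680/693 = -2054977.89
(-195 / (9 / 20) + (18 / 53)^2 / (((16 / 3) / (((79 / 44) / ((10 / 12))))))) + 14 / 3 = -1589271787 / 3707880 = -428.62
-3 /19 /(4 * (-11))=3 /836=0.00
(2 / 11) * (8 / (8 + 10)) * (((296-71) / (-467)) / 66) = -100 / 169521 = -0.00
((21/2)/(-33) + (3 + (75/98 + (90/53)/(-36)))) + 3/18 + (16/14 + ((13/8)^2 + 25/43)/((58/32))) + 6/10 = 7.09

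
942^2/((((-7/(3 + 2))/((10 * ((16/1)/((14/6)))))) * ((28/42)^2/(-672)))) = 65715642514.29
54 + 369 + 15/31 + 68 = 15236/31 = 491.48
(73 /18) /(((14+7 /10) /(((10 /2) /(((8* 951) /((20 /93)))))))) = 9125 /234020178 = 0.00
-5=-5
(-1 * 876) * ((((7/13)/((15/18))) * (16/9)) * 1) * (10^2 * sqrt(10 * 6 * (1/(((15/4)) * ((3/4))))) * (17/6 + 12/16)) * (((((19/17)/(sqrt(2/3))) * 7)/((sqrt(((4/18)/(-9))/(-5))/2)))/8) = -5611025280 * sqrt(5)/221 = -56772099.32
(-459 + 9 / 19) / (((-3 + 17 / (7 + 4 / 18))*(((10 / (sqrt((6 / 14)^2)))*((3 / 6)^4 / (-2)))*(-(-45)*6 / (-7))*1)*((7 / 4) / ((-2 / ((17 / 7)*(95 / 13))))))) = -1.62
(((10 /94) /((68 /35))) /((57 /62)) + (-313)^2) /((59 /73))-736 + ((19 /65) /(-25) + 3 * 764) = 1072151451662969 /8732870250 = 122771.94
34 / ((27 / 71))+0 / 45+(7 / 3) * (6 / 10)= 12259 / 135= 90.81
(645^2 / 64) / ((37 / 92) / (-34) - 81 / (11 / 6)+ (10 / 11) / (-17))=-10844385 / 73816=-146.91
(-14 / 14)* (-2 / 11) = 2 / 11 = 0.18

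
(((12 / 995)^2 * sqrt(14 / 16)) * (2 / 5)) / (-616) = -9 * sqrt(14) / 381159625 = -0.00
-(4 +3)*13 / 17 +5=-6 / 17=-0.35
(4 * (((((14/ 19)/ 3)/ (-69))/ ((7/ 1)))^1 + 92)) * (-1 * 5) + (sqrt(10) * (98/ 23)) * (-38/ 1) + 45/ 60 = -28934921/ 15732 - 3724 * sqrt(10)/ 23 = -2351.25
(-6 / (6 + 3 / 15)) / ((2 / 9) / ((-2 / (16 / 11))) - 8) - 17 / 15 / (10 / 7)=-633803 / 939300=-0.67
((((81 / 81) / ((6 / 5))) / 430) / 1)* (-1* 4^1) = -1 / 129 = -0.01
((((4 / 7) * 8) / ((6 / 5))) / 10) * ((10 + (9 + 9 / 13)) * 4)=8192 / 273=30.01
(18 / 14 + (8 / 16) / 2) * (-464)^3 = -1073896448 / 7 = -153413778.29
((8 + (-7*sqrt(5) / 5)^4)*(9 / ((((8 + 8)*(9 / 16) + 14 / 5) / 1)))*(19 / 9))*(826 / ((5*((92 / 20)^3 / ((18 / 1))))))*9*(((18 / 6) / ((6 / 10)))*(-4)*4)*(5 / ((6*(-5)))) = 7472152800 / 12167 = 614132.72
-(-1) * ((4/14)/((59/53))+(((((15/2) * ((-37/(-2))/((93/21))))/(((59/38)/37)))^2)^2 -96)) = 389478449572477819003139927/1253351382985072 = 310749606901.83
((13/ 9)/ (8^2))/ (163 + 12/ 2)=1/ 7488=0.00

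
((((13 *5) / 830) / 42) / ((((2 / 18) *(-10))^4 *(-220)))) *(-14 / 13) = 2187 / 365200000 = 0.00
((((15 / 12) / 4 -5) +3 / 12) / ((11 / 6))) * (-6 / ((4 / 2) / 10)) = 3195 / 44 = 72.61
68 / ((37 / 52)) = 3536 / 37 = 95.57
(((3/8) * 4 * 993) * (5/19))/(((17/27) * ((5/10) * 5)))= 80433/323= 249.02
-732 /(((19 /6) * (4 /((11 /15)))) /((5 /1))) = -4026 /19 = -211.89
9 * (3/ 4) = 27/ 4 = 6.75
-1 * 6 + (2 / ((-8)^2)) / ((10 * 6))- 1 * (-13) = 7.00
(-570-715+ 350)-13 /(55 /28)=-51789 /55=-941.62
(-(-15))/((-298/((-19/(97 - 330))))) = -285/69434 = -0.00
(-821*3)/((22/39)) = -96057/22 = -4366.23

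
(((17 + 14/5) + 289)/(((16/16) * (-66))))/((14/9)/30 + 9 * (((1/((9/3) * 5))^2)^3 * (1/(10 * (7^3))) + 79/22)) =-111710812500/772867429693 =-0.14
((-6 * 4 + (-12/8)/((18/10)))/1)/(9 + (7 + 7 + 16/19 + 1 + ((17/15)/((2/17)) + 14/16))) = -0.70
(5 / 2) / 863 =5 / 1726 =0.00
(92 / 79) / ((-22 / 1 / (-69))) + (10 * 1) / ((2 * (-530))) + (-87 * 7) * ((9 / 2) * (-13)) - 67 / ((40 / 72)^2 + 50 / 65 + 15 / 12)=303343001854 / 8520545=35601.36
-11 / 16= -0.69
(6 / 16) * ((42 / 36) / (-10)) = -7 / 160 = -0.04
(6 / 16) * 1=3 / 8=0.38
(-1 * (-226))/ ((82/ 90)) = 10170/ 41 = 248.05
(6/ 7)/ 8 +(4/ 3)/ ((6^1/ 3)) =65/ 84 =0.77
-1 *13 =-13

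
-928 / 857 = -1.08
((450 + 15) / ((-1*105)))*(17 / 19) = -527 / 133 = -3.96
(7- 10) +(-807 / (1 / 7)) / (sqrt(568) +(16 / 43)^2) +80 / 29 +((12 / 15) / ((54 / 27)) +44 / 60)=26619151708 / 11731789485- 6437602283 * sqrt(142) / 323635572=-234.77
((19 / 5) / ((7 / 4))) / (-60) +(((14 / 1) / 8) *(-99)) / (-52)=3.30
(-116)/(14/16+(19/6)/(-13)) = -183.72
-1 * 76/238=-38/119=-0.32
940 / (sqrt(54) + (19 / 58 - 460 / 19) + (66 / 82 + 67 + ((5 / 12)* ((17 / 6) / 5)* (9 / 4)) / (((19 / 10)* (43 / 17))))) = 666588050821692992 / 30355364709251727 - 45415660727032832* sqrt(6) / 30355364709251727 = 18.29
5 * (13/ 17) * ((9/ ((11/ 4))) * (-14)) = -32760/ 187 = -175.19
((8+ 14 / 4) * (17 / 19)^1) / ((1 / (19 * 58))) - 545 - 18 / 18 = 10793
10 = 10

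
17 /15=1.13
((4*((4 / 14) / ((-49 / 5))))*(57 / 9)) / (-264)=95 / 33957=0.00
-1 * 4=-4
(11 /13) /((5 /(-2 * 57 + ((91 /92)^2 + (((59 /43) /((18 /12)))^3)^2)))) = -48240441518639197069 /2535287838282585360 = -19.03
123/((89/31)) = 3813/89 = 42.84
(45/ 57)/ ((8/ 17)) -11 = -1417/ 152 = -9.32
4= 4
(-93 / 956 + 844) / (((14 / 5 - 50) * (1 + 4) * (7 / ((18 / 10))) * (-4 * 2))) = 1037277 / 9024640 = 0.11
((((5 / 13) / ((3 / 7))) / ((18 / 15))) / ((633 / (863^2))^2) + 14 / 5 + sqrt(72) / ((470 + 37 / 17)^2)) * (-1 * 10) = -485347068098039 / 46880613 - 17340 * sqrt(2) / 64432729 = -10352831.10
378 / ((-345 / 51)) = -6426 / 115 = -55.88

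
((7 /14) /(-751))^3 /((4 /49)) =-49 /13554072032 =-0.00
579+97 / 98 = 56839 / 98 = 579.99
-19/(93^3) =-19/804357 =-0.00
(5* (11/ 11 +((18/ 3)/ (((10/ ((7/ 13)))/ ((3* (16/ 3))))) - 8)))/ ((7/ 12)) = -204/ 13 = -15.69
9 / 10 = 0.90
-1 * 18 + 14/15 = -256/15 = -17.07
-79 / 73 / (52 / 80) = -1580 / 949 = -1.66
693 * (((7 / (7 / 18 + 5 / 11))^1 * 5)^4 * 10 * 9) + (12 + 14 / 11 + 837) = 1582345694372989690313 / 8555759531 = 184945087416.22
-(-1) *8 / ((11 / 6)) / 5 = 0.87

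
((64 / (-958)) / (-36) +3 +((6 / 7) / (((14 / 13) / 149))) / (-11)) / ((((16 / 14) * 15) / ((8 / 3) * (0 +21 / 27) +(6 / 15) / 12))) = -5142628259 / 5377541400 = -0.96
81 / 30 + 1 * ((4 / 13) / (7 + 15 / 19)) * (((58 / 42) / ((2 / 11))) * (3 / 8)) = 2.81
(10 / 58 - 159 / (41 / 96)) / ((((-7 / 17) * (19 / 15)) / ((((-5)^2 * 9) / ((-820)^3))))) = -203085009 / 697533451328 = -0.00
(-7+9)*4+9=17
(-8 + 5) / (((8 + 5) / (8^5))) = -98304 / 13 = -7561.85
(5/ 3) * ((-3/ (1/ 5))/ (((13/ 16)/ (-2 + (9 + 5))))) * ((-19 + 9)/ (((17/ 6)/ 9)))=2592000/ 221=11728.51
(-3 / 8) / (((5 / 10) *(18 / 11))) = -11 / 24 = -0.46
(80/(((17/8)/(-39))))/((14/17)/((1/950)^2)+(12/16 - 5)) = -0.00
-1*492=-492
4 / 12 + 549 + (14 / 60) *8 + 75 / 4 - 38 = 10639 / 20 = 531.95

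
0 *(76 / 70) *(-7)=0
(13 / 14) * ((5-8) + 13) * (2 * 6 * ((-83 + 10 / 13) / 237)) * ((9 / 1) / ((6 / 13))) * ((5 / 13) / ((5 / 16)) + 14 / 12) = -999515 / 553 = -1807.44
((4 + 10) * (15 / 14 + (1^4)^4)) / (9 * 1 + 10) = 29 / 19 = 1.53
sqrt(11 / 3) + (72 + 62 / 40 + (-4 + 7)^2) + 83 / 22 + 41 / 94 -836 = -7747153 / 10340 + sqrt(33) / 3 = -747.33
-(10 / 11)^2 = -100 / 121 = -0.83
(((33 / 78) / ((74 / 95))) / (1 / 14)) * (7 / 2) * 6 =159.68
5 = 5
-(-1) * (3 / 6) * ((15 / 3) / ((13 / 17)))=85 / 26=3.27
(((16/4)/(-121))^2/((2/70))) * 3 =1680/14641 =0.11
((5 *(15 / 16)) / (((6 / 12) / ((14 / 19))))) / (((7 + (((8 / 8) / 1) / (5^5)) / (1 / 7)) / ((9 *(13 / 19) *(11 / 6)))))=33515625 / 3009296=11.14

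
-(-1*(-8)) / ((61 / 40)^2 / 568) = -7270400 / 3721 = -1953.88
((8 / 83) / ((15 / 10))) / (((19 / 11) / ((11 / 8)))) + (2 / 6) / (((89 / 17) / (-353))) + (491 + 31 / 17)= 3367117639 / 7158003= 470.40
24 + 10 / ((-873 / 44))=23.50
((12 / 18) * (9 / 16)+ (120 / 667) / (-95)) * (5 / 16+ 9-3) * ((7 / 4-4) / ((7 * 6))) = -11461581 / 90840064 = -0.13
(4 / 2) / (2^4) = 0.12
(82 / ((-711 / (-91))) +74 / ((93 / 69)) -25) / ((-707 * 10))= -890419 / 155829870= -0.01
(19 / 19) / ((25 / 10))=2 / 5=0.40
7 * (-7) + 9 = -40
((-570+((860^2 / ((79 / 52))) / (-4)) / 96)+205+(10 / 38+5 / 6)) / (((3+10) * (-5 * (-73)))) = -1469489 / 4273347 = -0.34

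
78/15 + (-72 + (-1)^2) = -329/5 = -65.80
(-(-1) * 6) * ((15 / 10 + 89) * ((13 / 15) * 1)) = 470.60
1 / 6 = 0.17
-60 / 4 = -15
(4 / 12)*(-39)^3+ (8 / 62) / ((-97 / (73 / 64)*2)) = -1902637225 / 96224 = -19773.00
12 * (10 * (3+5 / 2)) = 660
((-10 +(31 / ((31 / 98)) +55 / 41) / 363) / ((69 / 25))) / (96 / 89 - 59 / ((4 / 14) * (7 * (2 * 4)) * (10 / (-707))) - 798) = 51533492000 / 7841309574681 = 0.01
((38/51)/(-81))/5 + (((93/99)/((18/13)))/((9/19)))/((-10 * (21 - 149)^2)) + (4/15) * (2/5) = 2601256417/24816844800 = 0.10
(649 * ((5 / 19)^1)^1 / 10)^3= 273359449 / 54872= 4981.77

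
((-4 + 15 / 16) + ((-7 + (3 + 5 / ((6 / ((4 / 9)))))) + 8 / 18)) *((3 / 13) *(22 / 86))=-0.37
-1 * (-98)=98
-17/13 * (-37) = 629/13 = 48.38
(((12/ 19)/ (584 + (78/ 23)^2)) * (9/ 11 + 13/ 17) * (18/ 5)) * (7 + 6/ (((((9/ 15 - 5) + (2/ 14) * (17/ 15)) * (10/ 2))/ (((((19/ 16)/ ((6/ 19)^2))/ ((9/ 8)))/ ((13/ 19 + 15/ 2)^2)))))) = 0.04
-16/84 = -4/21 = -0.19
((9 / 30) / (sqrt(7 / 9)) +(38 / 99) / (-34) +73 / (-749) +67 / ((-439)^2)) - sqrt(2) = -sqrt(2) - 26335663901 / 242937732807 +9* sqrt(7) / 70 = -1.18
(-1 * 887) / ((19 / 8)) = -7096 / 19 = -373.47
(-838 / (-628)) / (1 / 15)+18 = 11937 / 314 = 38.02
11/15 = 0.73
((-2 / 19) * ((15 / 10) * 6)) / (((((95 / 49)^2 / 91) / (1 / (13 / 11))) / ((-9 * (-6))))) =-179700444 / 171475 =-1047.97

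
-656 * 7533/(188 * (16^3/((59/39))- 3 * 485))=-20.99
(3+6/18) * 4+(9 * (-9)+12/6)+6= -179/3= -59.67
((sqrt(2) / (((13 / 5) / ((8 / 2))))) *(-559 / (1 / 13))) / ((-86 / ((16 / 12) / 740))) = 26 *sqrt(2) / 111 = 0.33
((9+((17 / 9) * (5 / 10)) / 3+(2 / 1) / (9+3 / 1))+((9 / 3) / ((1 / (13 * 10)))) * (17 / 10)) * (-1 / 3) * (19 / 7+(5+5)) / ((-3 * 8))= 1615973 / 13608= 118.75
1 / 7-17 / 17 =-0.86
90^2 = 8100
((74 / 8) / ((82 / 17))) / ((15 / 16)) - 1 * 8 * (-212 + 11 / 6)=1035278 / 615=1683.38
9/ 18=0.50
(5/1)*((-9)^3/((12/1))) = -1215/4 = -303.75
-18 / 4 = -9 / 2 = -4.50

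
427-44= 383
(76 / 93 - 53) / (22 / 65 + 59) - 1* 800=-287276245 / 358701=-800.88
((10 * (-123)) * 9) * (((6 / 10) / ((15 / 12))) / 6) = -4428 / 5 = -885.60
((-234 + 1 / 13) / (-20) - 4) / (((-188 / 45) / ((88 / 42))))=-3.86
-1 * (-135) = 135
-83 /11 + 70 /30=-172 /33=-5.21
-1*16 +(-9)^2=65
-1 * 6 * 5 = -30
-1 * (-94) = 94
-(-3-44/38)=4.16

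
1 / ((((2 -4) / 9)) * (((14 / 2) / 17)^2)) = -2601 / 98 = -26.54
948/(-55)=-948/55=-17.24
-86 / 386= -43 / 193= -0.22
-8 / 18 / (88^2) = -1 / 17424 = -0.00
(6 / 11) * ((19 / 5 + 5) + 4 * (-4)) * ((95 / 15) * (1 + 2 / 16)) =-1539 / 55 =-27.98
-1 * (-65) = 65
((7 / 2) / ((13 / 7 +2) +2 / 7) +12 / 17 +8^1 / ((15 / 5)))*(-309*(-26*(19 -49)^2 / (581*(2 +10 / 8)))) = 4625730000 / 286433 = 16149.43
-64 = -64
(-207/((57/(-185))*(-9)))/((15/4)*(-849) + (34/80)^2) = 6808000/290341527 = 0.02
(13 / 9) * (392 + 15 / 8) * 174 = 1187927 / 12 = 98993.92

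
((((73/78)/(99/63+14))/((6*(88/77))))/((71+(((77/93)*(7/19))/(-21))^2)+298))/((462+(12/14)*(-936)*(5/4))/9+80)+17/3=175846506682609069/31031729938315392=5.67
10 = 10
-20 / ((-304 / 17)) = 85 / 76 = 1.12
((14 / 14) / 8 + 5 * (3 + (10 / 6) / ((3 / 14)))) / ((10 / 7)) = 37.81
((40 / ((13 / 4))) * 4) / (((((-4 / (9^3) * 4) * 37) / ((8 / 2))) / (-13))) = 116640 / 37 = 3152.43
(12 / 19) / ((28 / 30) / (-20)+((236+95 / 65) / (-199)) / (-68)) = -158324400 / 7299439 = -21.69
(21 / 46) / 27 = 7 / 414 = 0.02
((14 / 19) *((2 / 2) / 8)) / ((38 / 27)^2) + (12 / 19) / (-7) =-33591 / 768208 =-0.04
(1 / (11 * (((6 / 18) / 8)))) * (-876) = -21024 / 11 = -1911.27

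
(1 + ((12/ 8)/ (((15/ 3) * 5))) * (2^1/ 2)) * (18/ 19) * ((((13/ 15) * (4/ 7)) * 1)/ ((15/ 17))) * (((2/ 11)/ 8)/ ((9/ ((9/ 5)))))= 11713/ 4571875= 0.00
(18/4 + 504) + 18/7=7155/14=511.07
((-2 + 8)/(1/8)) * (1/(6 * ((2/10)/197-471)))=-0.02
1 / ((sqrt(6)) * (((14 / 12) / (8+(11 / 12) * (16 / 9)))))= 260 * sqrt(6) / 189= 3.37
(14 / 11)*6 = 84 / 11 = 7.64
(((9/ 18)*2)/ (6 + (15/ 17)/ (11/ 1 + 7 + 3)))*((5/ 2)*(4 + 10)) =4165/ 719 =5.79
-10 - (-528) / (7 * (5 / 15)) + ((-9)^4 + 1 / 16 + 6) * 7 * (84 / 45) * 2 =36085459 / 210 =171835.52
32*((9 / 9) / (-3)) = -10.67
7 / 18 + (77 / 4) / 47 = 1351 / 1692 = 0.80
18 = 18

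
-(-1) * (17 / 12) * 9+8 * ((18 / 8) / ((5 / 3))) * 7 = 1767 / 20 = 88.35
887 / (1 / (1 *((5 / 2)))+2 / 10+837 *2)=4435 / 8373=0.53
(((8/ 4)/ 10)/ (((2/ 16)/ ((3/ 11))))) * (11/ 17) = 24/ 85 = 0.28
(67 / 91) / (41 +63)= 67 / 9464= 0.01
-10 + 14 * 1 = 4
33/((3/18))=198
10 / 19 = 0.53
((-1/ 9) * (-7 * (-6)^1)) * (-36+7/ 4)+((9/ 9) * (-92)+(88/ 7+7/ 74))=62548/ 777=80.50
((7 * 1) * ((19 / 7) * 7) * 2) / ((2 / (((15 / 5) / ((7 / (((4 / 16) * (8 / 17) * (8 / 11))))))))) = 912 / 187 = 4.88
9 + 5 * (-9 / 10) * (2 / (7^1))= 7.71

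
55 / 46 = 1.20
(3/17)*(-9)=-27/17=-1.59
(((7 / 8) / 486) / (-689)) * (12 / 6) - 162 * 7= -1518897751 / 1339416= -1134.00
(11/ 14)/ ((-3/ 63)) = -33/ 2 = -16.50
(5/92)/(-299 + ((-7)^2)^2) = 5/193384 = 0.00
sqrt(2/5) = sqrt(10)/5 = 0.63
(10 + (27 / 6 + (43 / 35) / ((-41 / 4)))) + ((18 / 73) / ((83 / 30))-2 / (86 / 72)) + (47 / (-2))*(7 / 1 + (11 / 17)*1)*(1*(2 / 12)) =-327122913604 / 19067400345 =-17.16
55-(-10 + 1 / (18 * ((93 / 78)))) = 18122 / 279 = 64.95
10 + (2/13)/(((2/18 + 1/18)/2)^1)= 154/13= 11.85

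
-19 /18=-1.06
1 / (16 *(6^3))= 1 / 3456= 0.00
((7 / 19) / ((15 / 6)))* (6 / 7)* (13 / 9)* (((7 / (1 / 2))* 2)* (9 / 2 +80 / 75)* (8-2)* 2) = 486304 / 1425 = 341.27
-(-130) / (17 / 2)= 260 / 17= 15.29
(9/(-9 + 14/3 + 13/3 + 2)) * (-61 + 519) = 2061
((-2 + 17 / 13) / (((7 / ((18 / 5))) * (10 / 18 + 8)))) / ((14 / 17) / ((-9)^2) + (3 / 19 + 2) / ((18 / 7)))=-76291308 / 1557060505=-0.05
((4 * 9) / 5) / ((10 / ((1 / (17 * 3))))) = 6 / 425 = 0.01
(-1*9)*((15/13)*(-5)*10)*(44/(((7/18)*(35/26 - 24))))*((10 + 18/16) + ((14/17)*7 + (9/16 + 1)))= -479135250/10013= -47851.32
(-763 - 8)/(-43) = 771/43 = 17.93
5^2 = 25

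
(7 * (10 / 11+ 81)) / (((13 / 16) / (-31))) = -3128272 / 143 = -21876.03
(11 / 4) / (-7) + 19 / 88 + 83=51019 / 616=82.82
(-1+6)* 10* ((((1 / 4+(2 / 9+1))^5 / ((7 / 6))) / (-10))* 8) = -237.13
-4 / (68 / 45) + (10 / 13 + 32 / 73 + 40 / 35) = -33497 / 112931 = -0.30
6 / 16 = 3 / 8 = 0.38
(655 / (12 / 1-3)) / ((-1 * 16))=-655 / 144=-4.55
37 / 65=0.57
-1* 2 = -2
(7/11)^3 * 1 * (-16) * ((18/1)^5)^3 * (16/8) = -74051127406456583749632/1331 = -55635708043919296581.24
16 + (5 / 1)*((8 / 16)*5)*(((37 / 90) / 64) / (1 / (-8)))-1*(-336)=101191 / 288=351.36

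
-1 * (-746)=746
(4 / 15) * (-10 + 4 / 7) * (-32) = 2816 / 35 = 80.46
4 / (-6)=-2 / 3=-0.67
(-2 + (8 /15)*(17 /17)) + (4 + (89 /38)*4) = 3392 /285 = 11.90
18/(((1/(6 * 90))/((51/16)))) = 61965/2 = 30982.50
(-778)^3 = -470910952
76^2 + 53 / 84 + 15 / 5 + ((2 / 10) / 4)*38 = 2428243 / 420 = 5781.53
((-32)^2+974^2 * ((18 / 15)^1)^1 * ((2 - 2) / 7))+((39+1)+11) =1075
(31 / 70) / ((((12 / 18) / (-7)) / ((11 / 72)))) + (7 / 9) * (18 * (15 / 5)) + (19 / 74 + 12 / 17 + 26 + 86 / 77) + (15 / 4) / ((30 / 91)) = 1877126047 / 23247840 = 80.74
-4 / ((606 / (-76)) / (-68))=-10336 / 303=-34.11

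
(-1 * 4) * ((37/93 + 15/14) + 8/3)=-3590/217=-16.54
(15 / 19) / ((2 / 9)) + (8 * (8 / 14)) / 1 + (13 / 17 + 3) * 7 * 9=1109249 / 4522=245.30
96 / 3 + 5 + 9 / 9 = 38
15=15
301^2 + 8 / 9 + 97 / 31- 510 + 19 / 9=2793011 / 31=90097.13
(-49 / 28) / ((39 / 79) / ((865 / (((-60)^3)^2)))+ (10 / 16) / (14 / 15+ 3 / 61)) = -172012862 / 2617289688126525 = -0.00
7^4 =2401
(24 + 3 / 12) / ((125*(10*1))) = 97 / 5000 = 0.02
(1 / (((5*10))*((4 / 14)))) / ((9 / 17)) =119 / 900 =0.13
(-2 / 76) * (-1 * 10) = 0.26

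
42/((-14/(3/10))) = -9/10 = -0.90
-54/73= -0.74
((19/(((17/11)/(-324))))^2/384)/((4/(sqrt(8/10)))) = 95530347*sqrt(5)/23120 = 9239.29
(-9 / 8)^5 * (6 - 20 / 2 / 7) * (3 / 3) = -59049 / 7168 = -8.24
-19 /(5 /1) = -3.80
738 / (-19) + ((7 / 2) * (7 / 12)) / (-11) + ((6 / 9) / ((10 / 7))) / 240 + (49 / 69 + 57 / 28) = -4394817407 / 121136400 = -36.28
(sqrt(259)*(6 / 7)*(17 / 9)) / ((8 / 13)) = 221*sqrt(259) / 84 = 42.34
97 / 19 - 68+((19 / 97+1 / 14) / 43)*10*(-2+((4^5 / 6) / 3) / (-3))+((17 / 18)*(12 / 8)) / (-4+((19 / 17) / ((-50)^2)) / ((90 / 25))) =-64.55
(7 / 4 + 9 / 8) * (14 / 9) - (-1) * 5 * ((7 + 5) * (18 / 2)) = 19601 / 36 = 544.47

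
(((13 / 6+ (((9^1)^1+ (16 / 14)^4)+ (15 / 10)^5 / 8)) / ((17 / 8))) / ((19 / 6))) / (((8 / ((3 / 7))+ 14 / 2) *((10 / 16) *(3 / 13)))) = 30121039 / 54286610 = 0.55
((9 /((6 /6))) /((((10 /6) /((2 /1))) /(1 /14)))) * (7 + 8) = 81 /7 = 11.57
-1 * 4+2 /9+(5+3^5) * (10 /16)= 1361 /9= 151.22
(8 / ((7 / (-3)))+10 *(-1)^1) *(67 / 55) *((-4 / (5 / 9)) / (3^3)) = 25192 / 5775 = 4.36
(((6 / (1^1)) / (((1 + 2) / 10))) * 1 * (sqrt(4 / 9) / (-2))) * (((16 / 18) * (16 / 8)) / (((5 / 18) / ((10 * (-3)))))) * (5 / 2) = 3200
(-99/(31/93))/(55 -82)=11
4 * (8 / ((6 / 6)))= 32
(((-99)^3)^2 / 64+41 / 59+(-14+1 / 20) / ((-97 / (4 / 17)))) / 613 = 457987726099551839 / 19084602560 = 23997760.74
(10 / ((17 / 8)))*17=80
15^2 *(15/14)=3375/14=241.07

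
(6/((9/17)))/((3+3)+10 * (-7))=-17/96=-0.18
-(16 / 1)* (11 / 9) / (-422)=88 / 1899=0.05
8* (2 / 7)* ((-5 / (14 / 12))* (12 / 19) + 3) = 624 / 931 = 0.67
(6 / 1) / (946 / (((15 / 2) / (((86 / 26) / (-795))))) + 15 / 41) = -38136150 / 1010221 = -37.75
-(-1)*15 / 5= 3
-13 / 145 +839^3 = 85635509242 / 145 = 590589718.91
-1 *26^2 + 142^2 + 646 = 20134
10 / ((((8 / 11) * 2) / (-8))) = -55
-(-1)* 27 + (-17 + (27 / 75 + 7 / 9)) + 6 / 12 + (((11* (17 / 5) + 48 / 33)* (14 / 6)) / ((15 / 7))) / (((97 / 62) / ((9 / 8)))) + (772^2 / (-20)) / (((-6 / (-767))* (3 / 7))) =-1707105546079 / 192060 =-8888397.10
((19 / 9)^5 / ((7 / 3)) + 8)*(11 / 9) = 39361817 / 1240029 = 31.74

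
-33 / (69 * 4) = -11 / 92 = -0.12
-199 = -199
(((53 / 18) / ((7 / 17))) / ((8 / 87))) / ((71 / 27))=235161 / 7952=29.57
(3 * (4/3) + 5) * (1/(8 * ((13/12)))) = 1.04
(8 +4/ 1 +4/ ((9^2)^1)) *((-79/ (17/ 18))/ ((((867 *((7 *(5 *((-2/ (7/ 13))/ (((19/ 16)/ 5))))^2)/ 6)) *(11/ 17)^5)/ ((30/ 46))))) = -3519330157/ 3756031422000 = -0.00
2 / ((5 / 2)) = 4 / 5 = 0.80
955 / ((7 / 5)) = 4775 / 7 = 682.14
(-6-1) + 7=0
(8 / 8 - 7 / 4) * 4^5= -768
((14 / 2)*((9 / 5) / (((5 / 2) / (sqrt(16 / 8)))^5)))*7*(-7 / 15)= -131712*sqrt(2) / 78125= -2.38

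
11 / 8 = 1.38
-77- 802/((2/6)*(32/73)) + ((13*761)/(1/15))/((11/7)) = 15640679/176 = 88867.49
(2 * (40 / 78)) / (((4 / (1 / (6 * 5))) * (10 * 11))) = 1 / 12870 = 0.00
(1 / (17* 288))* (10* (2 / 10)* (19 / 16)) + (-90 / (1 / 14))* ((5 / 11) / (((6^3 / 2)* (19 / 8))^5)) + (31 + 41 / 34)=6086500071501911297 / 188984370323890944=32.21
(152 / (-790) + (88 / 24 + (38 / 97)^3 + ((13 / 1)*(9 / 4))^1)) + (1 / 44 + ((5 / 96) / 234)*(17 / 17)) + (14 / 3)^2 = 4862574587374013 / 89082433851840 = 54.59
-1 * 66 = -66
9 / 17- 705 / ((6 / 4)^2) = -15953 / 51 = -312.80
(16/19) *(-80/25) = -256/95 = -2.69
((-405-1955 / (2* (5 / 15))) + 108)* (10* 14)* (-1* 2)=904260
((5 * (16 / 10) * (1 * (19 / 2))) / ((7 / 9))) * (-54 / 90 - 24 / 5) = -18468 / 35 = -527.66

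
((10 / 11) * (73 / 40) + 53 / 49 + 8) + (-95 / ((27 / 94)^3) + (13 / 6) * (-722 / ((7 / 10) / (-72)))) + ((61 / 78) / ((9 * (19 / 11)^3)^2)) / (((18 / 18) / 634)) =4072319377553049918695 / 25954042234364244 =156905.01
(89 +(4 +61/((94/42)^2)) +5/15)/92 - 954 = -25258231/26508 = -952.85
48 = 48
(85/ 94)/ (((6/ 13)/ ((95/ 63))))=104975/ 35532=2.95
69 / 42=1.64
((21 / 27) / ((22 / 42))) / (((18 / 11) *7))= 7 / 54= 0.13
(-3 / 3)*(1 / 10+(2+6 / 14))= -177 / 70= -2.53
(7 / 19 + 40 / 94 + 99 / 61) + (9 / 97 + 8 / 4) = 23828651 / 5283881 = 4.51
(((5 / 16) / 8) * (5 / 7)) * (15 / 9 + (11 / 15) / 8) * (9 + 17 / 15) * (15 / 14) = 20045 / 37632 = 0.53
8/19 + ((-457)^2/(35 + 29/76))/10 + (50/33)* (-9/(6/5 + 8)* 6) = 37602050364/64630115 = 581.80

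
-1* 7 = -7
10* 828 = 8280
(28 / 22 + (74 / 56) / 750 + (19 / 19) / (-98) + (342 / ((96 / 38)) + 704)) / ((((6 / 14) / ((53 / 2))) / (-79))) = -1422861640597 / 346500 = -4106382.80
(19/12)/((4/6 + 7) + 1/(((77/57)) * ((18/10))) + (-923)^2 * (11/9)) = 4389/2886357844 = 0.00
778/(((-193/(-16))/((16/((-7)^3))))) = -199168/66199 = -3.01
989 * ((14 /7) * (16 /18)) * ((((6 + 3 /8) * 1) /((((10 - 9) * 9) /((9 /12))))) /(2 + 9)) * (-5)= -84065 /198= -424.57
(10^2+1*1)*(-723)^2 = 52795629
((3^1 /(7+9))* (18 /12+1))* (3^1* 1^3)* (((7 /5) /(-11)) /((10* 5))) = -63 /17600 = -0.00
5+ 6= 11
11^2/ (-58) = -121/ 58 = -2.09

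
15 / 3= 5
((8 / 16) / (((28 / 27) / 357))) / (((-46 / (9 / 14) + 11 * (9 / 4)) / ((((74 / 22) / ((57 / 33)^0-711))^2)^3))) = -31797047386737 / 764779264070959194970000000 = -0.00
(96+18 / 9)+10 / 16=789 / 8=98.62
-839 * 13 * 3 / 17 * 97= -3173937 / 17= -186702.18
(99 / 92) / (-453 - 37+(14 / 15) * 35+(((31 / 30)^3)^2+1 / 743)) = -13405763250000 / 5682220926595391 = -0.00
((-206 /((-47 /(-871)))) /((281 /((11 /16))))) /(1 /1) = -986843 /105656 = -9.34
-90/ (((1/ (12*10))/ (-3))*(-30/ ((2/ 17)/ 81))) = -80/ 51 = -1.57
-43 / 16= -2.69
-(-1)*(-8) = -8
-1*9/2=-9/2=-4.50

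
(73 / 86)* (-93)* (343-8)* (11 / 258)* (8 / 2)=-8339155 / 1849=-4510.09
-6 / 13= -0.46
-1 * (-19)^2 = -361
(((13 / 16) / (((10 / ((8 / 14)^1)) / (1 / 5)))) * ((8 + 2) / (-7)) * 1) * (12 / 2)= -39 / 490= -0.08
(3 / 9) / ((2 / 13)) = 2.17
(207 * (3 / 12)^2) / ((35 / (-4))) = -207 / 140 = -1.48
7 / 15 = 0.47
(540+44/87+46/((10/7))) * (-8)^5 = -8163393536/435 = -18766421.92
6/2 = 3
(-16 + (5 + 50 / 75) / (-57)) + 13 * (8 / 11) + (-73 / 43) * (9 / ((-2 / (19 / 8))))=14881211 / 1294128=11.50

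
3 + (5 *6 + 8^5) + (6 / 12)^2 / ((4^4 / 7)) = 33588231 / 1024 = 32801.01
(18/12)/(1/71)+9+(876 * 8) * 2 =14131.50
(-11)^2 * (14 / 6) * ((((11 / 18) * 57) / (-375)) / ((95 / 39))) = -121121 / 11250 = -10.77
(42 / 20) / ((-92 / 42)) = -441 / 460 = -0.96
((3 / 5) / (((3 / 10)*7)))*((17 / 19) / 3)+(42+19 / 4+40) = 86.84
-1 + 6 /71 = -65 /71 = -0.92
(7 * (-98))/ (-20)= 343/ 10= 34.30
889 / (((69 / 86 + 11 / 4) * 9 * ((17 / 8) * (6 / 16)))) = 9786112 / 280449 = 34.89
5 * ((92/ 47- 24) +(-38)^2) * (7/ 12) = 584780/ 141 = 4147.38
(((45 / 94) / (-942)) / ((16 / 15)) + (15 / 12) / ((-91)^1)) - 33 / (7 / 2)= -57972349 / 6139328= -9.44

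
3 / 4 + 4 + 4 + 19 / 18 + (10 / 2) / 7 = 2651 / 252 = 10.52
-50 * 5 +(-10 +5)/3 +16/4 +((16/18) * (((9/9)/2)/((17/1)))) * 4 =-37877/153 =-247.56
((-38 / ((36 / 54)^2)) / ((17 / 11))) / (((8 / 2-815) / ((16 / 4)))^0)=-55.32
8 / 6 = 4 / 3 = 1.33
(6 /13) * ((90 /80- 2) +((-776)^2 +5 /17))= 245687571 /884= 277927.12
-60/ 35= -12/ 7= -1.71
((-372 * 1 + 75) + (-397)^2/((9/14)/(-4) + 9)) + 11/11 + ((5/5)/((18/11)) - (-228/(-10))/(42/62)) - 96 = 40206629/2310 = 17405.47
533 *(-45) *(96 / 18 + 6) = -271830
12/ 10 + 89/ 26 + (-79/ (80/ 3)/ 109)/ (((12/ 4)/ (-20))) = 136153/ 28340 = 4.80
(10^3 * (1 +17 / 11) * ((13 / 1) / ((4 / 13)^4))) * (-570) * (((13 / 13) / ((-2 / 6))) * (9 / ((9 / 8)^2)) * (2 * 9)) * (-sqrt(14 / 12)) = -1481459070000 * sqrt(42) / 11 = -872813826179.50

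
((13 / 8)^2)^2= 28561 / 4096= 6.97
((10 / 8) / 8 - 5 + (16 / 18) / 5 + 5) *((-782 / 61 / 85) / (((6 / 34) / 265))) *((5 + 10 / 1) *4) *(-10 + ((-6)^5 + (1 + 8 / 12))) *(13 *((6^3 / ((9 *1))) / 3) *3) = 6052206402814 / 549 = 11024055378.53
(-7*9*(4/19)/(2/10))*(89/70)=-1602/19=-84.32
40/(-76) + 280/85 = 894/323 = 2.77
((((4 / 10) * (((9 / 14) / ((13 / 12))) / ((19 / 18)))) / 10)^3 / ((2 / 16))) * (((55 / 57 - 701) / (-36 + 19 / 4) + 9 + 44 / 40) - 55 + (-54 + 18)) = -145814893901568 / 27401262916015625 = -0.01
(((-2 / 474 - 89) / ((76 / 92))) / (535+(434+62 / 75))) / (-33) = 12129050 / 3602881821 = 0.00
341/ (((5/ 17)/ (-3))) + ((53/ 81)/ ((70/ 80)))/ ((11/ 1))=-108465547/ 31185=-3478.13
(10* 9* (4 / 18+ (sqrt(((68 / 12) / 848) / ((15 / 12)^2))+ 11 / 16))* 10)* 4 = 240* sqrt(2703) / 53+ 3275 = 3510.43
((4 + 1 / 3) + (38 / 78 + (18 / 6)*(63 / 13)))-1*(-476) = 19319 / 39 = 495.36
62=62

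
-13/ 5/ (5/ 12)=-156/ 25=-6.24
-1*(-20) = 20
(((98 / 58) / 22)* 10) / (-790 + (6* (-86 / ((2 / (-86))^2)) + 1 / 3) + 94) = -735 / 913724141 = -0.00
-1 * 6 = -6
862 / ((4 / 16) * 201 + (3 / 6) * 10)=3448 / 221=15.60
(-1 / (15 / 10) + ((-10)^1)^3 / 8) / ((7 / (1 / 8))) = -2.24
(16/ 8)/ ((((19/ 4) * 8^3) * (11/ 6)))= 3/ 6688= 0.00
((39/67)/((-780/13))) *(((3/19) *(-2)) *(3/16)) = 117/203680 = 0.00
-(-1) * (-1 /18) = -1 /18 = -0.06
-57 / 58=-0.98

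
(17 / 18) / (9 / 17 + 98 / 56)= 578 / 1395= 0.41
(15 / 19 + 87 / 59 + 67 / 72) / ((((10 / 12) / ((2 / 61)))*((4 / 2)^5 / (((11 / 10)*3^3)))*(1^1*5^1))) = 25526457 / 1094096000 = 0.02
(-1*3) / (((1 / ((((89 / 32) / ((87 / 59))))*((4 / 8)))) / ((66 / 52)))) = -173283 / 48256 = -3.59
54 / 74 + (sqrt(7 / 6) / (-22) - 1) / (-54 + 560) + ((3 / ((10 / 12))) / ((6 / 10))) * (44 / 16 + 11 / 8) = 953989 / 37444 - sqrt(42) / 66792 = 25.48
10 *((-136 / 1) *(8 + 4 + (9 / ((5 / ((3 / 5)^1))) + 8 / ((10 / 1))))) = -94384 / 5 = -18876.80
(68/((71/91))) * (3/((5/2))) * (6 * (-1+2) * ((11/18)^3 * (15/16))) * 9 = 2059057/1704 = 1208.37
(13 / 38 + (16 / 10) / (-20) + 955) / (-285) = -907499 / 270750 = -3.35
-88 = -88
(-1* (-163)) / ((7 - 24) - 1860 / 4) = -163 / 482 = -0.34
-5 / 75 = -1 / 15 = -0.07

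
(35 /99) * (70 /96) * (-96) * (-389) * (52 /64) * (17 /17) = 6194825 /792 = 7821.75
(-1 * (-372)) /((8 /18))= 837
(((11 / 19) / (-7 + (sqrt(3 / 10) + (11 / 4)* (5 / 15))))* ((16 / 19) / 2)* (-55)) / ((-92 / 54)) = -1.42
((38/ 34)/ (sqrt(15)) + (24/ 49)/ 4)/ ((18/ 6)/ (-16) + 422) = 96/ 330701 + 304*sqrt(15)/ 1720995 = 0.00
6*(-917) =-5502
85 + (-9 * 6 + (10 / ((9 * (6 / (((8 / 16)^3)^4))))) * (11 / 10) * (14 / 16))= 54853709 / 1769472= 31.00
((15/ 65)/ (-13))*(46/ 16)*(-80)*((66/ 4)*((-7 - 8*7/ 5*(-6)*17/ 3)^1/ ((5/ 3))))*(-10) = -25534278/ 169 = -151090.40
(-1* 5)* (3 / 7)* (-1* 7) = 15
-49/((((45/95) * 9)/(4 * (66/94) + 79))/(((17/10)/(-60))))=12170963/456840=26.64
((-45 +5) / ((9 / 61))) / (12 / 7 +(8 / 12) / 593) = -5064220 / 32043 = -158.04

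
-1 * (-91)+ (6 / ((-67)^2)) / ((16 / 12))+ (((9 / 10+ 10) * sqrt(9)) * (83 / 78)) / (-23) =2402238947 / 26844220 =89.49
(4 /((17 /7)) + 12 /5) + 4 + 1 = 769 /85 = 9.05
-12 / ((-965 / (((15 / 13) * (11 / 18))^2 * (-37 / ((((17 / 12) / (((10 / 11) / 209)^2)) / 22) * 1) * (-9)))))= 1332000 / 2201875819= 0.00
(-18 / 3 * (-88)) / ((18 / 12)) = 352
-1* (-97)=97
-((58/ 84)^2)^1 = -841/ 1764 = -0.48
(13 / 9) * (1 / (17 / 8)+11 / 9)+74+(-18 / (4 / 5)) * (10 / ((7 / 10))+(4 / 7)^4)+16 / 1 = -764991173 / 3306177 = -231.38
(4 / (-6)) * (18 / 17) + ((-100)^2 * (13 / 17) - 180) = 126928 / 17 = 7466.35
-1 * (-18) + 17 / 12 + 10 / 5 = 257 / 12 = 21.42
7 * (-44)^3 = -596288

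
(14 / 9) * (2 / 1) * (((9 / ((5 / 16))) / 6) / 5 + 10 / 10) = 1372 / 225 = 6.10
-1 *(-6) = 6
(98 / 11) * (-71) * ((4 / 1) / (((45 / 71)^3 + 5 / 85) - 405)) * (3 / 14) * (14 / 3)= 169343442184 / 27085412189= 6.25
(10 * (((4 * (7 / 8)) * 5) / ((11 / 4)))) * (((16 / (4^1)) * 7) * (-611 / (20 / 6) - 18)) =-358680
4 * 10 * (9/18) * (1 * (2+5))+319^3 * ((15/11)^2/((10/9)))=108653275/2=54326637.50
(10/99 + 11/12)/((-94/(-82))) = 16523/18612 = 0.89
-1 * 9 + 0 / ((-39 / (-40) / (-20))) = -9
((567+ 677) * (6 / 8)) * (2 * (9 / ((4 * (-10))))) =-8397 / 20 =-419.85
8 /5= 1.60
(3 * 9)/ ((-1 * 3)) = -9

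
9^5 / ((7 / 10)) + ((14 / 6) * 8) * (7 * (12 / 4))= 593234 / 7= 84747.71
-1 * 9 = -9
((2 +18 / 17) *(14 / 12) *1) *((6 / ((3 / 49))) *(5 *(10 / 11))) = 891800 / 561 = 1589.66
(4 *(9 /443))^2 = 1296 /196249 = 0.01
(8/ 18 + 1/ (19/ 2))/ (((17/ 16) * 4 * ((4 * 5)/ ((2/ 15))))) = 188/ 218025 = 0.00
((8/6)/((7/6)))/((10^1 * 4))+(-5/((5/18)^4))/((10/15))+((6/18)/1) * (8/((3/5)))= -9885007/7875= -1255.24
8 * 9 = 72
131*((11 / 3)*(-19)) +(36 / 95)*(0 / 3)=-27379 / 3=-9126.33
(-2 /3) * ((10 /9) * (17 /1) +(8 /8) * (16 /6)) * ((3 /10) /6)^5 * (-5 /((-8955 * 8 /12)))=-97 /25790400000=-0.00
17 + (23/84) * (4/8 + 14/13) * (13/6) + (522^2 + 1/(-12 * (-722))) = 272501.94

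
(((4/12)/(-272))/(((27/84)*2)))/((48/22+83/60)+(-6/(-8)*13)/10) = -385/916929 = -0.00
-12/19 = -0.63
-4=-4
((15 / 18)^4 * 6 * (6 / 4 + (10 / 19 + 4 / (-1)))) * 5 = -28.55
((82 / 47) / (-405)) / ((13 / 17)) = -1394 / 247455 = -0.01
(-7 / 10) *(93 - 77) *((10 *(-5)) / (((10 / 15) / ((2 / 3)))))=560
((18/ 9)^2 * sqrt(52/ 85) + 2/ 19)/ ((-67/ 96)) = -768 * sqrt(1105)/ 5695 - 192/ 1273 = -4.63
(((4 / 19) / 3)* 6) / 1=8 / 19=0.42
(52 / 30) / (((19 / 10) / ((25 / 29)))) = 1300 / 1653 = 0.79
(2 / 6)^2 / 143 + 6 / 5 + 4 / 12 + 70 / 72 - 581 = -14890427 / 25740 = -578.49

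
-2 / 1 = -2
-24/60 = -2/5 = -0.40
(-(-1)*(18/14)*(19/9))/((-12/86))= -817/42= -19.45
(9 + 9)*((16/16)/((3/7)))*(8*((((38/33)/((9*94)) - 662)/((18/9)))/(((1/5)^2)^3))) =-1737746427.04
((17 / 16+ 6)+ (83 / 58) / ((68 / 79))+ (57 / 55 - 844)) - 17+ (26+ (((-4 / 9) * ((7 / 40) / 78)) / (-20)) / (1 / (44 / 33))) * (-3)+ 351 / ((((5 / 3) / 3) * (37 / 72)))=8457331556227 / 28171400400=300.21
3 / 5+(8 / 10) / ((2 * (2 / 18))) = 21 / 5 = 4.20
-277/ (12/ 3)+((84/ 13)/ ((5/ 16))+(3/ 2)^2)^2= 30852221/ 67600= 456.39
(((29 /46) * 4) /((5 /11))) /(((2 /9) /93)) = 267003 /115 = 2321.77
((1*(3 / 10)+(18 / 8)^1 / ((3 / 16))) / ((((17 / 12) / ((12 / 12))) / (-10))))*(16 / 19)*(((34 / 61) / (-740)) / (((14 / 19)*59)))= 5904 / 4660705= 0.00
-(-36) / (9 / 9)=36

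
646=646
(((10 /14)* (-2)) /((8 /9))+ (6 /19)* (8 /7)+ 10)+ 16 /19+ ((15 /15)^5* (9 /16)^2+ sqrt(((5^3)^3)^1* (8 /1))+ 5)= 507733 /34048+ 1250* sqrt(10)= 3967.76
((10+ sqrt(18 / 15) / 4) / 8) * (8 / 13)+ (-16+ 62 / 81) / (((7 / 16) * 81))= sqrt(30) / 260+ 202598 / 597051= 0.36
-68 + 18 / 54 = -203 / 3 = -67.67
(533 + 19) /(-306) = -92 /51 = -1.80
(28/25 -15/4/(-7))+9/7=2059/700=2.94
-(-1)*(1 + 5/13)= 18/13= 1.38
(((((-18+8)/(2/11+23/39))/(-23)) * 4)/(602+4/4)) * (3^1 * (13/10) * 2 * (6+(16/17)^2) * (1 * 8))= 236762240/147410519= 1.61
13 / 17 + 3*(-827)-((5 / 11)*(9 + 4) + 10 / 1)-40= -474259 / 187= -2536.14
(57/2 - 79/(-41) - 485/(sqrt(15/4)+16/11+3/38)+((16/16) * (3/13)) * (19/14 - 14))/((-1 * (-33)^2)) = -254960448794/496371728853+175085 * sqrt(15)/1099503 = 0.10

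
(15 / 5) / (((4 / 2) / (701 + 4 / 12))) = 1052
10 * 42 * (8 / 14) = 240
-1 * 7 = -7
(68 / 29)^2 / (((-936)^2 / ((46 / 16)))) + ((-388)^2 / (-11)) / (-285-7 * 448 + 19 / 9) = 249571862509909 / 62345897808480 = 4.00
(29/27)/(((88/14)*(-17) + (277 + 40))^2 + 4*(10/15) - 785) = 49/1978920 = 0.00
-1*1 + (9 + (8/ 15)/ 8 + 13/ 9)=428/ 45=9.51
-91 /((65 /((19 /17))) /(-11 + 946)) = -1463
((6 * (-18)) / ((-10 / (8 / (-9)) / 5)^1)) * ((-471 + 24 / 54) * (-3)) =-67760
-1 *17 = -17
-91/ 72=-1.26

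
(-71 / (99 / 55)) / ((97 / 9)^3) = -28755 / 912673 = -0.03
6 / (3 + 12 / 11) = 22 / 15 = 1.47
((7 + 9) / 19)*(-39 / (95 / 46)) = -28704 / 1805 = -15.90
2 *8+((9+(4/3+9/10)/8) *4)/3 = 5107/180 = 28.37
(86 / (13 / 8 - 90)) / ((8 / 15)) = -1290 / 707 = -1.82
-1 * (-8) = 8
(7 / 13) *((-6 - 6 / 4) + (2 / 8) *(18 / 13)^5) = -32372277 / 9653618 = -3.35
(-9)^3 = -729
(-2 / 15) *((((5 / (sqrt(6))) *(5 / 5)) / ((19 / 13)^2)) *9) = -169 *sqrt(6) / 361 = -1.15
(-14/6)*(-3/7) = 1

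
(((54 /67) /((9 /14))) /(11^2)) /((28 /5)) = 15 /8107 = 0.00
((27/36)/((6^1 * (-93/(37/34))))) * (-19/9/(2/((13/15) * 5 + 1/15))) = 7733/1138320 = 0.01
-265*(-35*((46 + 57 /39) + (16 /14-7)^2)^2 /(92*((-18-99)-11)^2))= 898665149925 /21843820544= 41.14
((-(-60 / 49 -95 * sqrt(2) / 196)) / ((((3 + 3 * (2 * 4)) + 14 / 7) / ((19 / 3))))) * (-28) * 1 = -1520 / 203 -1805 * sqrt(2) / 609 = -11.68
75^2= 5625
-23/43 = -0.53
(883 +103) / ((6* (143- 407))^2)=493 / 1254528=0.00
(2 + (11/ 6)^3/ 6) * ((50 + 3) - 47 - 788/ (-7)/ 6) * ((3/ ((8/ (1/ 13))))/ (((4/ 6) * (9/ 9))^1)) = 19615/ 6048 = 3.24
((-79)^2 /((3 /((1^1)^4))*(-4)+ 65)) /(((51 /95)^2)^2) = 508333350625 /358555653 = 1417.73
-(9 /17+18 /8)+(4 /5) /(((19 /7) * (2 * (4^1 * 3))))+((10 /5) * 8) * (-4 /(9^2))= -1861369 /523260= -3.56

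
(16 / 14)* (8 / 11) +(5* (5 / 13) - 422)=-419665 / 1001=-419.25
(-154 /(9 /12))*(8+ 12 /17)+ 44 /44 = -91117 /51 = -1786.61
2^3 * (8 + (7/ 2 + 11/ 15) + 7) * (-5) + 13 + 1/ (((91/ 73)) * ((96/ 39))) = -508037/ 672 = -756.01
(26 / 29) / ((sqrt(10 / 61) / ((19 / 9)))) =247 * sqrt(610) / 1305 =4.67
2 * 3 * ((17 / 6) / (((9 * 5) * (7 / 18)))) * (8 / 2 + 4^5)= 34952 / 35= 998.63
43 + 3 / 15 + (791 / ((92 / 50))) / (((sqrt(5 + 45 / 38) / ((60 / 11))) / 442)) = 216 / 5 + 52443300 * sqrt(8930) / 11891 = 416814.08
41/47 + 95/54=6679/2538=2.63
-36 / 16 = -9 / 4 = -2.25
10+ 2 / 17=172 / 17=10.12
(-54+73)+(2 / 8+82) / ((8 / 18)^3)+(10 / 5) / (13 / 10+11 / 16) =956.89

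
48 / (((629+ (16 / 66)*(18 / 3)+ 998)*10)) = 88 / 29855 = 0.00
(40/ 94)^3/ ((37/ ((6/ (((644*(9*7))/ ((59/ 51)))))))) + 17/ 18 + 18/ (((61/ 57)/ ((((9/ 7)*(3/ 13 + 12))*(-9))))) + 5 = -2494515624779714605/ 1050542986486266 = -2374.50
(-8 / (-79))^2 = 64 / 6241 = 0.01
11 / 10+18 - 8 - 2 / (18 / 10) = 899 / 90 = 9.99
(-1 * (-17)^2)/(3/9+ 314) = -867/943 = -0.92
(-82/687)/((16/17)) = -697/5496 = -0.13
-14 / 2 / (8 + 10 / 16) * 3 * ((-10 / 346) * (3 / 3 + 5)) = 0.42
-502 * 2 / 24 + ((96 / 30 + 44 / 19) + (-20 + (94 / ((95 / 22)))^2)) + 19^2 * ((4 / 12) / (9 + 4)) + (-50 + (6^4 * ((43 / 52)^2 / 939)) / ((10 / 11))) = 180379649183 / 477395425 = 377.84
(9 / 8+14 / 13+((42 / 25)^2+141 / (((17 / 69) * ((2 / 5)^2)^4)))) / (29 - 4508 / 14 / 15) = 92635054464567 / 799136000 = 115919.01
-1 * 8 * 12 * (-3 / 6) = 48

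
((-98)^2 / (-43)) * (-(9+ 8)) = 163268 / 43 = 3796.93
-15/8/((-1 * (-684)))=-5/1824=-0.00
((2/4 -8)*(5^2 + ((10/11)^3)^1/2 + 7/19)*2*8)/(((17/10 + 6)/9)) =-1004464800/278179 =-3610.86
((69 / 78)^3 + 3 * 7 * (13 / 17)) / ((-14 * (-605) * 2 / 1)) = 0.00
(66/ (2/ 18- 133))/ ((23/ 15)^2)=-0.21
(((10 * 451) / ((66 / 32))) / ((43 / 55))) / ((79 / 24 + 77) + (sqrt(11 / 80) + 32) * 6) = 10.19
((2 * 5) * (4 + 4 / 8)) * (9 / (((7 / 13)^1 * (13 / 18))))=7290 / 7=1041.43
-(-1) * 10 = 10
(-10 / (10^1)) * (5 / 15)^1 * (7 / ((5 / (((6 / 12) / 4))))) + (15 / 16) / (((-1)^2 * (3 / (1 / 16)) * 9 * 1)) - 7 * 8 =-645767 / 11520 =-56.06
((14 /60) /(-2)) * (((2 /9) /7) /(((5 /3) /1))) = -1 /450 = -0.00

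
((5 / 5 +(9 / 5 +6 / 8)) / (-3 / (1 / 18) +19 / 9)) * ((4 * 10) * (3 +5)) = -21.89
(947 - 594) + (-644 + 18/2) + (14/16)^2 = -17999/64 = -281.23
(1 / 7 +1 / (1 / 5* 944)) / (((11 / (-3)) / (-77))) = 2937 / 944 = 3.11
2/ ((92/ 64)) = 32/ 23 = 1.39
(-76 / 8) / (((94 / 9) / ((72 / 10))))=-6.55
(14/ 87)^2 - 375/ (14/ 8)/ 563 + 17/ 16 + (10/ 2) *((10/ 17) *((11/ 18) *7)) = 107825590373/ 8113604688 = 13.29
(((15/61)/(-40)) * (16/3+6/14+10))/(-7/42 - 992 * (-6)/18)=-331/1128988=-0.00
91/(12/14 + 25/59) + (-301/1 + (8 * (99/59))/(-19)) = -136784134/593009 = -230.66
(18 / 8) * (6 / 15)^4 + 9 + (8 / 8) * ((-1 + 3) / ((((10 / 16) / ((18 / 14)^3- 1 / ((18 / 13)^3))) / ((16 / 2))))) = 8411430067 / 156279375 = 53.82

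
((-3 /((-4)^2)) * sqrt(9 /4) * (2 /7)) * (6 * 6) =-81 /28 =-2.89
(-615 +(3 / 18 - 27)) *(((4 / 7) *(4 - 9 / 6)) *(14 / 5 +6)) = -169444 / 21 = -8068.76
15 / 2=7.50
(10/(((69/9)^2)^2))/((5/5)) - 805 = -225271195/279841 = -805.00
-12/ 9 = -4/ 3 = -1.33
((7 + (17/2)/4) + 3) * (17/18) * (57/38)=1649/96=17.18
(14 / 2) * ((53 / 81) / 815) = 371 / 66015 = 0.01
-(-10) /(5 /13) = 26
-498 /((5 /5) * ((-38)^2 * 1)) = -249 /722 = -0.34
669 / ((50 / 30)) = 2007 / 5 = 401.40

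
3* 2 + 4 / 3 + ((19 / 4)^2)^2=396595 / 768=516.40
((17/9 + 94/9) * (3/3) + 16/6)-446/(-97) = 1901/97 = 19.60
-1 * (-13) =13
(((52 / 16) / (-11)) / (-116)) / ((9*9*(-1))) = -13 / 413424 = -0.00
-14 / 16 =-7 / 8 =-0.88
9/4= 2.25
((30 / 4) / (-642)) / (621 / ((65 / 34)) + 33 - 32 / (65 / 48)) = -25 / 715188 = -0.00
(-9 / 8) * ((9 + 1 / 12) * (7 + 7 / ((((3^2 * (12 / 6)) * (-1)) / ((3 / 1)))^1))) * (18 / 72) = -3815 / 256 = -14.90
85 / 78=1.09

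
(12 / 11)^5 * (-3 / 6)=-124416 / 161051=-0.77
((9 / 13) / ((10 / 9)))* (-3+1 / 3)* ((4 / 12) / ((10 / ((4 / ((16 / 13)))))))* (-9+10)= -9 / 50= -0.18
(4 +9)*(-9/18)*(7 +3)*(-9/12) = 195/4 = 48.75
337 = 337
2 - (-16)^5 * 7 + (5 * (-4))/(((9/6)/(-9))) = 7340154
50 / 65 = 10 / 13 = 0.77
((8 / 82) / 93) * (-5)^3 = -500 / 3813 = -0.13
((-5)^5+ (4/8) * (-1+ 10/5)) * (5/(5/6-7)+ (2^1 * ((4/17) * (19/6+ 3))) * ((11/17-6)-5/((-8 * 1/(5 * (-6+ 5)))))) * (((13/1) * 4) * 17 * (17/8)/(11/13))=573971926879/3256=176281304.32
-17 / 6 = -2.83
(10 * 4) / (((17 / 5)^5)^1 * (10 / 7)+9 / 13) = 2275000 / 36955657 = 0.06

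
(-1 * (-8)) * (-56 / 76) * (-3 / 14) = 24 / 19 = 1.26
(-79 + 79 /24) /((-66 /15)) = 9085 /528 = 17.21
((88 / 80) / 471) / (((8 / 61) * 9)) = 671 / 339120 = 0.00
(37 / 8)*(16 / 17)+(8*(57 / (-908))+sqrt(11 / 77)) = sqrt(7) / 7+14860 / 3859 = 4.23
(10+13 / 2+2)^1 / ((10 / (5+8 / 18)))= 1813 / 180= 10.07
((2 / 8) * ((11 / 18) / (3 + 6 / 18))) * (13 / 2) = 143 / 480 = 0.30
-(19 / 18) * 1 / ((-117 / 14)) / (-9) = -133 / 9477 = -0.01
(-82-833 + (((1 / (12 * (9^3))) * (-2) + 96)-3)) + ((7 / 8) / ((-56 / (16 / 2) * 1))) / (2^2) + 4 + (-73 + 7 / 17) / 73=-71132511971 / 86850144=-819.03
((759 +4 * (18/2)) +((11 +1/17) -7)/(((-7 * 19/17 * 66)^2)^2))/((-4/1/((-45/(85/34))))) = 1573360272424046839/439793227791456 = 3577.50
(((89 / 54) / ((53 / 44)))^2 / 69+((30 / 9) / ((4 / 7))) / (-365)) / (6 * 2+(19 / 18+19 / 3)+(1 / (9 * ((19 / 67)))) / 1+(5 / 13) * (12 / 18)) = 56819885681 / 102097073400705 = 0.00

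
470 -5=465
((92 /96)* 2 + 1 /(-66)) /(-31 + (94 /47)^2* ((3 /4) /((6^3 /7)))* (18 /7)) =-251 /4059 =-0.06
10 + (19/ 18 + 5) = 289/ 18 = 16.06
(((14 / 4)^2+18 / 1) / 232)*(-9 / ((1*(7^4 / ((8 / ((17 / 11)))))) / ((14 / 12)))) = -3993 / 1352792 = -0.00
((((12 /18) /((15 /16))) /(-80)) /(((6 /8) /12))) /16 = -2 /225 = -0.01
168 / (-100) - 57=-1467 / 25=-58.68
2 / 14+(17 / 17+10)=78 / 7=11.14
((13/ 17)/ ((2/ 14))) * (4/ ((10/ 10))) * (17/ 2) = 182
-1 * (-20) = 20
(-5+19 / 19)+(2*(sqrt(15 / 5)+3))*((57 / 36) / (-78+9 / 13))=-4.19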